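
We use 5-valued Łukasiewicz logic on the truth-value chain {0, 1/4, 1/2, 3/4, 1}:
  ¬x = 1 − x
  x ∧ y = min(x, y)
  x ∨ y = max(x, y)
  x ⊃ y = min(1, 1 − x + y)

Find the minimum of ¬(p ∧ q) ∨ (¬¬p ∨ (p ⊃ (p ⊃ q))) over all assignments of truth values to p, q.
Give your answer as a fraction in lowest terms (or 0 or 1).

Take p = 3/4, q = 1/4:
p ∧ q = 3/4 ∧ 1/4 = 1/4
¬(p ∧ q) = ¬1/4 = 3/4
¬p = ¬3/4 = 1/4
¬¬p = ¬1/4 = 3/4
p ⊃ q = 3/4 ⊃ 1/4 = 1/2
p ⊃ (p ⊃ q) = 3/4 ⊃ 1/2 = 3/4
¬¬p ∨ (p ⊃ (p ⊃ q)) = 3/4 ∨ 3/4 = 3/4
¬(p ∧ q) ∨ (¬¬p ∨ (p ⊃ (p ⊃ q))) = 3/4 ∨ 3/4 = 3/4
No assignment yields a value below 3/4, so this is the minimum.

3/4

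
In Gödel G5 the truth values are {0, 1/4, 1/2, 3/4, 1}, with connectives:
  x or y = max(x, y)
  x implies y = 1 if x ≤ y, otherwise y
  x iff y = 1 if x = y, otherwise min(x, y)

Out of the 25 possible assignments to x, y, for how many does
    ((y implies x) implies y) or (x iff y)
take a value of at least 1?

15

value 1: 15 assignments (counts)
value 3/4: 1 assignment
value 1/2: 2 assignments
value 1/4: 3 assignments
value 0: 4 assignments
So 15 of the 25 assignments meet the threshold.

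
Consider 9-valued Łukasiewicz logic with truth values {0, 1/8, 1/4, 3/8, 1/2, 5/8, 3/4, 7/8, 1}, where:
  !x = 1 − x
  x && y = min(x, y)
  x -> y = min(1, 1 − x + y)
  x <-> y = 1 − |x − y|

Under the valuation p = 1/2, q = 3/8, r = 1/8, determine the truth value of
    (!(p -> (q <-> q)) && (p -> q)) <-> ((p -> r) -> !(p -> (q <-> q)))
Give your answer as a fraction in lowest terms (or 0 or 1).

5/8

q <-> q = 3/8 <-> 3/8 = 1
p -> (q <-> q) = 1/2 -> 1 = 1
!(p -> (q <-> q)) = !1 = 0
p -> q = 1/2 -> 3/8 = 7/8
!(p -> (q <-> q)) && (p -> q) = 0 && 7/8 = 0
p -> r = 1/2 -> 1/8 = 5/8
q <-> q = 3/8 <-> 3/8 = 1
p -> (q <-> q) = 1/2 -> 1 = 1
!(p -> (q <-> q)) = !1 = 0
(p -> r) -> !(p -> (q <-> q)) = 5/8 -> 0 = 3/8
(!(p -> (q <-> q)) && (p -> q)) <-> ((p -> r) -> !(p -> (q <-> q))) = 0 <-> 3/8 = 5/8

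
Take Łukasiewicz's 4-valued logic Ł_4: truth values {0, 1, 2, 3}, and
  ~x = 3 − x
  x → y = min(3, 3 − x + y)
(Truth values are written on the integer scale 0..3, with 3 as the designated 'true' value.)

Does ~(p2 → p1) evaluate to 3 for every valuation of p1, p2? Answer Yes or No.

Counterexample: take p1 = 0, p2 = 0.
p2 → p1 = 0 → 0 = 3
~(p2 → p1) = ~3 = 0
This gives 0 ≠ 3.

No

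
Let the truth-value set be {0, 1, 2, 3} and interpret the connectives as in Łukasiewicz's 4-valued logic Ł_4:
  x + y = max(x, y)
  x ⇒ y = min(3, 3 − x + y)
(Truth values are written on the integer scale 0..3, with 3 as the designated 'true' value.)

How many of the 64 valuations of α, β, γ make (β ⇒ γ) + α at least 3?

46

value 3: 46 assignments (counts)
value 2: 12 assignments
value 1: 5 assignments
value 0: 1 assignment
So 46 of the 64 assignments meet the threshold.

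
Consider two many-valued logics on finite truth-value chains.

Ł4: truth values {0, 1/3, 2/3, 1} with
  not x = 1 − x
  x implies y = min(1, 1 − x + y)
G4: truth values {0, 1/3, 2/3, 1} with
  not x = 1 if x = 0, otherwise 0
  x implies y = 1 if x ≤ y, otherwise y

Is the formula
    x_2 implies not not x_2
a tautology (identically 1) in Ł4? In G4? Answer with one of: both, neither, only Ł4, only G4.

In Ł4: every assignment gives 1 — tautology.
In G4: every assignment gives 1 — tautology.

both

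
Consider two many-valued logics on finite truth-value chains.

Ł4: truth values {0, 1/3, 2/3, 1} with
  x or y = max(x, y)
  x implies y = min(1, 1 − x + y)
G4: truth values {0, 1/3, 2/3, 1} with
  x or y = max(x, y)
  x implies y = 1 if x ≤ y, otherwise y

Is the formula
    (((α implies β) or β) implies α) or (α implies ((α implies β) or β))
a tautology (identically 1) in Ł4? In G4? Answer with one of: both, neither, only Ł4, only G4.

both

In Ł4: every assignment gives 1 — tautology.
In G4: every assignment gives 1 — tautology.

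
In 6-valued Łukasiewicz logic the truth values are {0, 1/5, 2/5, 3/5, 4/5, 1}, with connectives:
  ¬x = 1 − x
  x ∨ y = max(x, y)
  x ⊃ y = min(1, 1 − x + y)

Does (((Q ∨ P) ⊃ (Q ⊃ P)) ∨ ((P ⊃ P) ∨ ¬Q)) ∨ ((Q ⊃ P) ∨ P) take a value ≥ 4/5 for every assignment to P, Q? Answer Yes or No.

At P = 3/5, Q = 1, for instance:
Q ∨ P = 1 ∨ 3/5 = 1
Q ⊃ P = 1 ⊃ 3/5 = 3/5
(Q ∨ P) ⊃ (Q ⊃ P) = 1 ⊃ 3/5 = 3/5
P ⊃ P = 3/5 ⊃ 3/5 = 1
¬Q = ¬1 = 0
(P ⊃ P) ∨ ¬Q = 1 ∨ 0 = 1
((Q ∨ P) ⊃ (Q ⊃ P)) ∨ ((P ⊃ P) ∨ ¬Q) = 3/5 ∨ 1 = 1
Q ⊃ P = 1 ⊃ 3/5 = 3/5
(Q ⊃ P) ∨ P = 3/5 ∨ 3/5 = 3/5
(((Q ∨ P) ⊃ (Q ⊃ P)) ∨ ((P ⊃ P) ∨ ¬Q)) ∨ ((Q ⊃ P) ∨ P) = 1 ∨ 3/5 = 1
and checking the remaining 35 assignments likewise gives ≥ 4/5 in every case.

Yes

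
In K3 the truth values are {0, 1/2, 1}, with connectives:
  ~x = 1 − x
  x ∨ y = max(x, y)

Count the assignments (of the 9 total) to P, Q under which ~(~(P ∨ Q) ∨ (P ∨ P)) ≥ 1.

1

P = 0, Q = 0 ↦ 0  <
P = 0, Q = 1/2 ↦ 1/2  <
P = 0, Q = 1 ↦ 1  ≥
P = 1/2, Q = 0 ↦ 1/2  <
P = 1/2, Q = 1/2 ↦ 1/2  <
P = 1/2, Q = 1 ↦ 1/2  <
P = 1, Q = 0 ↦ 0  <
P = 1, Q = 1/2 ↦ 0  <
P = 1, Q = 1 ↦ 0  <
So 1 of the 9 assignments meets the threshold.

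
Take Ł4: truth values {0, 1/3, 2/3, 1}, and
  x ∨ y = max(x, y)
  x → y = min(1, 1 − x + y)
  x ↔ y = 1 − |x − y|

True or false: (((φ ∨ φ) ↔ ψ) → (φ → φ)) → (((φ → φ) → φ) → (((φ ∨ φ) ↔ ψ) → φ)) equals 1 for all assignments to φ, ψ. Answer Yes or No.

φ = 0, ψ = 0 ↦ 1
φ = 0, ψ = 1/3 ↦ 1
φ = 0, ψ = 2/3 ↦ 1
φ = 0, ψ = 1 ↦ 1
φ = 1/3, ψ = 0 ↦ 1
φ = 1/3, ψ = 1/3 ↦ 1
φ = 1/3, ψ = 2/3 ↦ 1
φ = 1/3, ψ = 1 ↦ 1
φ = 2/3, ψ = 0 ↦ 1
φ = 2/3, ψ = 1/3 ↦ 1
φ = 2/3, ψ = 2/3 ↦ 1
φ = 2/3, ψ = 1 ↦ 1
φ = 1, ψ = 0 ↦ 1
φ = 1, ψ = 1/3 ↦ 1
φ = 1, ψ = 2/3 ↦ 1
φ = 1, ψ = 1 ↦ 1
Every assignment gives a value ≥ 1.

Yes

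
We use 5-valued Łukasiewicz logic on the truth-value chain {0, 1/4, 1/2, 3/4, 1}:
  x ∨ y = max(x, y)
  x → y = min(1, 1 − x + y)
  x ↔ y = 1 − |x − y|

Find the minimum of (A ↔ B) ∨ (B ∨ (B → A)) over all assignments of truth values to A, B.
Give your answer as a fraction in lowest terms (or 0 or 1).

1/2

Take A = 0, B = 1/2:
A ↔ B = 0 ↔ 1/2 = 1/2
B → A = 1/2 → 0 = 1/2
B ∨ (B → A) = 1/2 ∨ 1/2 = 1/2
(A ↔ B) ∨ (B ∨ (B → A)) = 1/2 ∨ 1/2 = 1/2
No assignment yields a value below 1/2, so this is the minimum.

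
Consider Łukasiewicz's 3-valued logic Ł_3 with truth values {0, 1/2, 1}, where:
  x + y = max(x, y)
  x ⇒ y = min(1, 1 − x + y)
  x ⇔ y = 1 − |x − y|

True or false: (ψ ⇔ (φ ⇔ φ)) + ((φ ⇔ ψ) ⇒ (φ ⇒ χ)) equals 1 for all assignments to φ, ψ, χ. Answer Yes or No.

Counterexample: take φ = 1/2, ψ = 1/2, χ = 0.
φ ⇔ φ = 1/2 ⇔ 1/2 = 1
ψ ⇔ (φ ⇔ φ) = 1/2 ⇔ 1 = 1/2
φ ⇔ ψ = 1/2 ⇔ 1/2 = 1
φ ⇒ χ = 1/2 ⇒ 0 = 1/2
(φ ⇔ ψ) ⇒ (φ ⇒ χ) = 1 ⇒ 1/2 = 1/2
(ψ ⇔ (φ ⇔ φ)) + ((φ ⇔ ψ) ⇒ (φ ⇒ χ)) = 1/2 + 1/2 = 1/2
This gives 1/2 ≠ 1.

No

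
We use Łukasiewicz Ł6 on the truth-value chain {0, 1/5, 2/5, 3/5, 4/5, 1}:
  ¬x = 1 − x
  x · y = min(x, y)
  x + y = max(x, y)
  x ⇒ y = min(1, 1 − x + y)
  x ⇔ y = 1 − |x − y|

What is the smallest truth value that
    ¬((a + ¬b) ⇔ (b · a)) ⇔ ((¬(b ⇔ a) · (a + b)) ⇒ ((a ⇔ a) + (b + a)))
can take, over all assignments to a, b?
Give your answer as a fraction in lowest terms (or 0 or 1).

Take a = 0, b = 1:
¬b = ¬1 = 0
a + ¬b = 0 + 0 = 0
b · a = 1 · 0 = 0
(a + ¬b) ⇔ (b · a) = 0 ⇔ 0 = 1
¬((a + ¬b) ⇔ (b · a)) = ¬1 = 0
b ⇔ a = 1 ⇔ 0 = 0
¬(b ⇔ a) = ¬0 = 1
a + b = 0 + 1 = 1
¬(b ⇔ a) · (a + b) = 1 · 1 = 1
a ⇔ a = 0 ⇔ 0 = 1
b + a = 1 + 0 = 1
(a ⇔ a) + (b + a) = 1 + 1 = 1
(¬(b ⇔ a) · (a + b)) ⇒ ((a ⇔ a) + (b + a)) = 1 ⇒ 1 = 1
¬((a + ¬b) ⇔ (b · a)) ⇔ ((¬(b ⇔ a) · (a + b)) ⇒ ((a ⇔ a) + (b + a))) = 0 ⇔ 1 = 0
No assignment yields a value below 0, so this is the minimum.

0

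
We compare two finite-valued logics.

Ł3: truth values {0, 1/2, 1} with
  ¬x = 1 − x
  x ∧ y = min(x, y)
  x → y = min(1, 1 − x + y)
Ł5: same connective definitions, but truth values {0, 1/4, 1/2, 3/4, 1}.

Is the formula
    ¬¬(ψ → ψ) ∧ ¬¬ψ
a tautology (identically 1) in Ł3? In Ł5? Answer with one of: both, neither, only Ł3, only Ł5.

neither

In Ł3: at ψ = 0 the value is 0 — not a tautology.
In Ł5: at ψ = 0 the value is 0 — not a tautology.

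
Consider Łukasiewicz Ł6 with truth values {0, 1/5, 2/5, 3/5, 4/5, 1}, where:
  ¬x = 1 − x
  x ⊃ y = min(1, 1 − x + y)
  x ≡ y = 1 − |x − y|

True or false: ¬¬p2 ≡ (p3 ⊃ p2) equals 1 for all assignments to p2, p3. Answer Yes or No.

Counterexample: take p2 = 0, p3 = 0.
¬p2 = ¬0 = 1
¬¬p2 = ¬1 = 0
p3 ⊃ p2 = 0 ⊃ 0 = 1
¬¬p2 ≡ (p3 ⊃ p2) = 0 ≡ 1 = 0
This gives 0 ≠ 1.

No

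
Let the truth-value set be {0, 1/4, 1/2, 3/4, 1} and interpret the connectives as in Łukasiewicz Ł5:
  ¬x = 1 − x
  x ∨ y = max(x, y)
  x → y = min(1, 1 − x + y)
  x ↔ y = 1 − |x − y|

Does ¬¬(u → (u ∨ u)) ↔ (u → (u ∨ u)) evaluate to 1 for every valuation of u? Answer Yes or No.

Yes

u = 0 ↦ 1
u = 1/4 ↦ 1
u = 1/2 ↦ 1
u = 3/4 ↦ 1
u = 1 ↦ 1
Every assignment gives a value ≥ 1.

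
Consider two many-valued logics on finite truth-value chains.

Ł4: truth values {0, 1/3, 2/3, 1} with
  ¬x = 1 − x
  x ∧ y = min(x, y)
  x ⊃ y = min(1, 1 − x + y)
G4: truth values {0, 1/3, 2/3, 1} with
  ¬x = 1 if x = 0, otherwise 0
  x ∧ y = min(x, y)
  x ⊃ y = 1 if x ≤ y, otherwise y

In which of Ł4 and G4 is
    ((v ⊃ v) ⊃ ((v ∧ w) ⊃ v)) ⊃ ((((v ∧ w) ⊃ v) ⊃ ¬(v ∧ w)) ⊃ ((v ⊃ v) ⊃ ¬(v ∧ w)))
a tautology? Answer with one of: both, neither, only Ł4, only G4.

both

In Ł4: every assignment gives 1 — tautology.
In G4: every assignment gives 1 — tautology.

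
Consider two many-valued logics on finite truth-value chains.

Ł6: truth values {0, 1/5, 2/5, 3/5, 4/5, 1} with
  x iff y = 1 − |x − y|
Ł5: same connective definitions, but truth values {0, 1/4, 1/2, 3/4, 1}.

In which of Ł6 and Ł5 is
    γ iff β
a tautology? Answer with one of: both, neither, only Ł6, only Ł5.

In Ł6: at β = 0, γ = 1/5 the value is 4/5 — not a tautology.
In Ł5: at β = 0, γ = 1/4 the value is 3/4 — not a tautology.

neither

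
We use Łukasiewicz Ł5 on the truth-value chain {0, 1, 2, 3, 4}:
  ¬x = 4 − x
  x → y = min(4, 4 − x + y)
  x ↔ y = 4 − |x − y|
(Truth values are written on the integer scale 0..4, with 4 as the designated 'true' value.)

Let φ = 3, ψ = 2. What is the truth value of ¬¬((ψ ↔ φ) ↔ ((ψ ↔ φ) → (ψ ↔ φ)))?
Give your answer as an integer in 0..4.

3

ψ ↔ φ = 2 ↔ 3 = 3
ψ ↔ φ = 2 ↔ 3 = 3
ψ ↔ φ = 2 ↔ 3 = 3
(ψ ↔ φ) → (ψ ↔ φ) = 3 → 3 = 4
(ψ ↔ φ) ↔ ((ψ ↔ φ) → (ψ ↔ φ)) = 3 ↔ 4 = 3
¬((ψ ↔ φ) ↔ ((ψ ↔ φ) → (ψ ↔ φ))) = ¬3 = 1
¬¬((ψ ↔ φ) ↔ ((ψ ↔ φ) → (ψ ↔ φ))) = ¬1 = 3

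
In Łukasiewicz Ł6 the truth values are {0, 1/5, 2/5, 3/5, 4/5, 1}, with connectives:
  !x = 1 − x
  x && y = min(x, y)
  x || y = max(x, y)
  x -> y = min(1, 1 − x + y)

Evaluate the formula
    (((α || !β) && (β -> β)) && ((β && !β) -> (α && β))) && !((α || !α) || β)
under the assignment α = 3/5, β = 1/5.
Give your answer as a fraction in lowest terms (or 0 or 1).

!β = !1/5 = 4/5
α || !β = 3/5 || 4/5 = 4/5
β -> β = 1/5 -> 1/5 = 1
(α || !β) && (β -> β) = 4/5 && 1 = 4/5
!β = !1/5 = 4/5
β && !β = 1/5 && 4/5 = 1/5
α && β = 3/5 && 1/5 = 1/5
(β && !β) -> (α && β) = 1/5 -> 1/5 = 1
((α || !β) && (β -> β)) && ((β && !β) -> (α && β)) = 4/5 && 1 = 4/5
!α = !3/5 = 2/5
α || !α = 3/5 || 2/5 = 3/5
(α || !α) || β = 3/5 || 1/5 = 3/5
!((α || !α) || β) = !3/5 = 2/5
(((α || !β) && (β -> β)) && ((β && !β) -> (α && β))) && !((α || !α) || β) = 4/5 && 2/5 = 2/5

2/5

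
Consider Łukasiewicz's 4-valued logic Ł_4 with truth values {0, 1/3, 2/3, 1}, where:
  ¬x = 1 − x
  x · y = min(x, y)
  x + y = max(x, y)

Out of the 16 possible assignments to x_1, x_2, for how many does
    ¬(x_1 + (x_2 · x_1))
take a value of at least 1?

x_1 = 0, x_2 = 0 ↦ 1  ≥
x_1 = 0, x_2 = 1/3 ↦ 1  ≥
x_1 = 0, x_2 = 2/3 ↦ 1  ≥
x_1 = 0, x_2 = 1 ↦ 1  ≥
x_1 = 1/3, x_2 = 0 ↦ 2/3  <
x_1 = 1/3, x_2 = 1/3 ↦ 2/3  <
x_1 = 1/3, x_2 = 2/3 ↦ 2/3  <
x_1 = 1/3, x_2 = 1 ↦ 2/3  <
x_1 = 2/3, x_2 = 0 ↦ 1/3  <
x_1 = 2/3, x_2 = 1/3 ↦ 1/3  <
x_1 = 2/3, x_2 = 2/3 ↦ 1/3  <
x_1 = 2/3, x_2 = 1 ↦ 1/3  <
x_1 = 1, x_2 = 0 ↦ 0  <
x_1 = 1, x_2 = 1/3 ↦ 0  <
x_1 = 1, x_2 = 2/3 ↦ 0  <
x_1 = 1, x_2 = 1 ↦ 0  <
So 4 of the 16 assignments meet the threshold.

4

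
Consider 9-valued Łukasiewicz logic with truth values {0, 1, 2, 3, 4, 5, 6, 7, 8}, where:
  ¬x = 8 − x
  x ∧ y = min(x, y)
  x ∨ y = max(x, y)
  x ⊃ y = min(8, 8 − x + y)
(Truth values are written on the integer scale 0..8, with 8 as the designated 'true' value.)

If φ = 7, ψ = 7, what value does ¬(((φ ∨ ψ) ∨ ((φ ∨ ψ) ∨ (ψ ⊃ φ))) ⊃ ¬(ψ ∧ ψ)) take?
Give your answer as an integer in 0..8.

7

φ ∨ ψ = 7 ∨ 7 = 7
φ ∨ ψ = 7 ∨ 7 = 7
ψ ⊃ φ = 7 ⊃ 7 = 8
(φ ∨ ψ) ∨ (ψ ⊃ φ) = 7 ∨ 8 = 8
(φ ∨ ψ) ∨ ((φ ∨ ψ) ∨ (ψ ⊃ φ)) = 7 ∨ 8 = 8
ψ ∧ ψ = 7 ∧ 7 = 7
¬(ψ ∧ ψ) = ¬7 = 1
((φ ∨ ψ) ∨ ((φ ∨ ψ) ∨ (ψ ⊃ φ))) ⊃ ¬(ψ ∧ ψ) = 8 ⊃ 1 = 1
¬(((φ ∨ ψ) ∨ ((φ ∨ ψ) ∨ (ψ ⊃ φ))) ⊃ ¬(ψ ∧ ψ)) = ¬1 = 7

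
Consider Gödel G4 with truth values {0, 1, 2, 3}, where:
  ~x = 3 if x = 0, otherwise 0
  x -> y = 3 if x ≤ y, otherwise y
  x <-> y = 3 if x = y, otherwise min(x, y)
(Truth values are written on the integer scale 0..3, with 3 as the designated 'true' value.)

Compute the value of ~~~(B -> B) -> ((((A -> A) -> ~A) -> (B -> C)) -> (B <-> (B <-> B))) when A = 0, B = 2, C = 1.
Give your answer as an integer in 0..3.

B -> B = 2 -> 2 = 3
~(B -> B) = ~3 = 0
~~(B -> B) = ~0 = 3
~~~(B -> B) = ~3 = 0
A -> A = 0 -> 0 = 3
~A = ~0 = 3
(A -> A) -> ~A = 3 -> 3 = 3
B -> C = 2 -> 1 = 1
((A -> A) -> ~A) -> (B -> C) = 3 -> 1 = 1
B <-> B = 2 <-> 2 = 3
B <-> (B <-> B) = 2 <-> 3 = 2
(((A -> A) -> ~A) -> (B -> C)) -> (B <-> (B <-> B)) = 1 -> 2 = 3
~~~(B -> B) -> ((((A -> A) -> ~A) -> (B -> C)) -> (B <-> (B <-> B))) = 0 -> 3 = 3

3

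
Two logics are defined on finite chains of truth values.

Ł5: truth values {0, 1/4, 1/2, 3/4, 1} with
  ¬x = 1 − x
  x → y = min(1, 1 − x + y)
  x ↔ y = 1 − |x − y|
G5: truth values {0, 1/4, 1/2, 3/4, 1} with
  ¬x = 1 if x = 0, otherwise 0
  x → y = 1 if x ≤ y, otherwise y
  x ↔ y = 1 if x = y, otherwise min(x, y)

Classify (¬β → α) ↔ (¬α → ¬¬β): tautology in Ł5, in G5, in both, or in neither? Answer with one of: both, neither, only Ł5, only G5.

In Ł5: every assignment gives 1 — tautology.
In G5: at α = 1/4, β = 0 the value is 1/4 — not a tautology.

only Ł5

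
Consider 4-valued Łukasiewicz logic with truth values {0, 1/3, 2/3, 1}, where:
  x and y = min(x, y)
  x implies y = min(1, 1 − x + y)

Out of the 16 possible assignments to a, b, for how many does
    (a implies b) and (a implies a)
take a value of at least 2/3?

13

a = 0, b = 0 ↦ 1  ≥
a = 0, b = 1/3 ↦ 1  ≥
a = 0, b = 2/3 ↦ 1  ≥
a = 0, b = 1 ↦ 1  ≥
a = 1/3, b = 0 ↦ 2/3  ≥
a = 1/3, b = 1/3 ↦ 1  ≥
a = 1/3, b = 2/3 ↦ 1  ≥
a = 1/3, b = 1 ↦ 1  ≥
a = 2/3, b = 0 ↦ 1/3  <
a = 2/3, b = 1/3 ↦ 2/3  ≥
a = 2/3, b = 2/3 ↦ 1  ≥
a = 2/3, b = 1 ↦ 1  ≥
a = 1, b = 0 ↦ 0  <
a = 1, b = 1/3 ↦ 1/3  <
a = 1, b = 2/3 ↦ 2/3  ≥
a = 1, b = 1 ↦ 1  ≥
So 13 of the 16 assignments meet the threshold.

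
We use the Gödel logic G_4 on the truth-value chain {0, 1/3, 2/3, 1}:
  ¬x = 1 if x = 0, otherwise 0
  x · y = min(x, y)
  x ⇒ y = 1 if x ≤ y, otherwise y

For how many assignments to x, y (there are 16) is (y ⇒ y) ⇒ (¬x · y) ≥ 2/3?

2

x = 0, y = 0 ↦ 0  <
x = 0, y = 1/3 ↦ 1/3  <
x = 0, y = 2/3 ↦ 2/3  ≥
x = 0, y = 1 ↦ 1  ≥
x = 1/3, y = 0 ↦ 0  <
x = 1/3, y = 1/3 ↦ 0  <
x = 1/3, y = 2/3 ↦ 0  <
x = 1/3, y = 1 ↦ 0  <
x = 2/3, y = 0 ↦ 0  <
x = 2/3, y = 1/3 ↦ 0  <
x = 2/3, y = 2/3 ↦ 0  <
x = 2/3, y = 1 ↦ 0  <
x = 1, y = 0 ↦ 0  <
x = 1, y = 1/3 ↦ 0  <
x = 1, y = 2/3 ↦ 0  <
x = 1, y = 1 ↦ 0  <
So 2 of the 16 assignments meet the threshold.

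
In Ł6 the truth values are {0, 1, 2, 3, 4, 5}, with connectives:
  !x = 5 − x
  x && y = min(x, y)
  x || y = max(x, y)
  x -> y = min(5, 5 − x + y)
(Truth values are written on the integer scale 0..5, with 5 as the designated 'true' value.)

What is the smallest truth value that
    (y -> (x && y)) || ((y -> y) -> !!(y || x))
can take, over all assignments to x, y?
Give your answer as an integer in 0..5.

3

Take x = 0, y = 2:
x && y = 0 && 2 = 0
y -> (x && y) = 2 -> 0 = 3
y -> y = 2 -> 2 = 5
y || x = 2 || 0 = 2
!(y || x) = !2 = 3
!!(y || x) = !3 = 2
(y -> y) -> !!(y || x) = 5 -> 2 = 2
(y -> (x && y)) || ((y -> y) -> !!(y || x)) = 3 || 2 = 3
No assignment yields a value below 3, so this is the minimum.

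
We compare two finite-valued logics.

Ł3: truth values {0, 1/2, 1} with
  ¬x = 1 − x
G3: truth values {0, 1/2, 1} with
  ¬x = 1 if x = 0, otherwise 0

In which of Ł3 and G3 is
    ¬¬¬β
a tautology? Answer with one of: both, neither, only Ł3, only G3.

In Ł3: at β = 1/2 the value is 1/2 — not a tautology.
In G3: at β = 1/2 the value is 0 — not a tautology.

neither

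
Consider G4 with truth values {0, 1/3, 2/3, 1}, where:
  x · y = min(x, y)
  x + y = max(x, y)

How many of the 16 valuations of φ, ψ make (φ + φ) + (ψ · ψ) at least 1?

φ = 0, ψ = 0 ↦ 0  <
φ = 0, ψ = 1/3 ↦ 1/3  <
φ = 0, ψ = 2/3 ↦ 2/3  <
φ = 0, ψ = 1 ↦ 1  ≥
φ = 1/3, ψ = 0 ↦ 1/3  <
φ = 1/3, ψ = 1/3 ↦ 1/3  <
φ = 1/3, ψ = 2/3 ↦ 2/3  <
φ = 1/3, ψ = 1 ↦ 1  ≥
φ = 2/3, ψ = 0 ↦ 2/3  <
φ = 2/3, ψ = 1/3 ↦ 2/3  <
φ = 2/3, ψ = 2/3 ↦ 2/3  <
φ = 2/3, ψ = 1 ↦ 1  ≥
φ = 1, ψ = 0 ↦ 1  ≥
φ = 1, ψ = 1/3 ↦ 1  ≥
φ = 1, ψ = 2/3 ↦ 1  ≥
φ = 1, ψ = 1 ↦ 1  ≥
So 7 of the 16 assignments meet the threshold.

7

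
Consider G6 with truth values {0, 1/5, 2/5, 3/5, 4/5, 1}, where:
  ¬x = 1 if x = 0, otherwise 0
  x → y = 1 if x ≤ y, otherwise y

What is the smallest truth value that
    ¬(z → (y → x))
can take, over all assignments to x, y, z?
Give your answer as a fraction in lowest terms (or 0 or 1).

Take x = 0, y = 0, z = 0:
y → x = 0 → 0 = 1
z → (y → x) = 0 → 1 = 1
¬(z → (y → x)) = ¬1 = 0
No assignment yields a value below 0, so this is the minimum.

0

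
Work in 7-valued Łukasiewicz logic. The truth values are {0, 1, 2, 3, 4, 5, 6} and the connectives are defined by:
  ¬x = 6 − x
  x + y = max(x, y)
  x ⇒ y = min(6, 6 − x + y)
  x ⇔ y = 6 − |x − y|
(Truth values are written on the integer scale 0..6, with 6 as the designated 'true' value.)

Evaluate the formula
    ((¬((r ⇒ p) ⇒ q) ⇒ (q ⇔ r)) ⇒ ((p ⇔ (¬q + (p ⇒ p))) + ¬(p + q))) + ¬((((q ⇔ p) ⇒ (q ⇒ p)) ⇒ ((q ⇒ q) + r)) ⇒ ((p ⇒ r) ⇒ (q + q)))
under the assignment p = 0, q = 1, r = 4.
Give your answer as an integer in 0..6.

5

r ⇒ p = 4 ⇒ 0 = 2
(r ⇒ p) ⇒ q = 2 ⇒ 1 = 5
¬((r ⇒ p) ⇒ q) = ¬5 = 1
q ⇔ r = 1 ⇔ 4 = 3
¬((r ⇒ p) ⇒ q) ⇒ (q ⇔ r) = 1 ⇒ 3 = 6
¬q = ¬1 = 5
p ⇒ p = 0 ⇒ 0 = 6
¬q + (p ⇒ p) = 5 + 6 = 6
p ⇔ (¬q + (p ⇒ p)) = 0 ⇔ 6 = 0
p + q = 0 + 1 = 1
¬(p + q) = ¬1 = 5
(p ⇔ (¬q + (p ⇒ p))) + ¬(p + q) = 0 + 5 = 5
(¬((r ⇒ p) ⇒ q) ⇒ (q ⇔ r)) ⇒ ((p ⇔ (¬q + (p ⇒ p))) + ¬(p + q)) = 6 ⇒ 5 = 5
q ⇔ p = 1 ⇔ 0 = 5
q ⇒ p = 1 ⇒ 0 = 5
(q ⇔ p) ⇒ (q ⇒ p) = 5 ⇒ 5 = 6
q ⇒ q = 1 ⇒ 1 = 6
(q ⇒ q) + r = 6 + 4 = 6
((q ⇔ p) ⇒ (q ⇒ p)) ⇒ ((q ⇒ q) + r) = 6 ⇒ 6 = 6
p ⇒ r = 0 ⇒ 4 = 6
q + q = 1 + 1 = 1
(p ⇒ r) ⇒ (q + q) = 6 ⇒ 1 = 1
(((q ⇔ p) ⇒ (q ⇒ p)) ⇒ ((q ⇒ q) + r)) ⇒ ((p ⇒ r) ⇒ (q + q)) = 6 ⇒ 1 = 1
¬((((q ⇔ p) ⇒ (q ⇒ p)) ⇒ ((q ⇒ q) + r)) ⇒ ((p ⇒ r) ⇒ (q + q))) = ¬1 = 5
((¬((r ⇒ p) ⇒ q) ⇒ (q ⇔ r)) ⇒ ((p ⇔ (¬q + (p ⇒ p))) + ¬(p + q))) + ¬((((q ⇔ p) ⇒ (q ⇒ p)) ⇒ ((q ⇒ q) + r)) ⇒ ((p ⇒ r) ⇒ (q + q))) = 5 + 5 = 5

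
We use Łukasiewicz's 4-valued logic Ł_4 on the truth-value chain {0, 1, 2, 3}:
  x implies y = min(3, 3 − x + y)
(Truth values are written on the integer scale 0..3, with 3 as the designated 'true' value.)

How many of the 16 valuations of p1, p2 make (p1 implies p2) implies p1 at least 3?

6

p1 = 0, p2 = 0 ↦ 0  <
p1 = 0, p2 = 1 ↦ 0  <
p1 = 0, p2 = 2 ↦ 0  <
p1 = 0, p2 = 3 ↦ 0  <
p1 = 1, p2 = 0 ↦ 2  <
p1 = 1, p2 = 1 ↦ 1  <
p1 = 1, p2 = 2 ↦ 1  <
p1 = 1, p2 = 3 ↦ 1  <
p1 = 2, p2 = 0 ↦ 3  ≥
p1 = 2, p2 = 1 ↦ 3  ≥
p1 = 2, p2 = 2 ↦ 2  <
p1 = 2, p2 = 3 ↦ 2  <
p1 = 3, p2 = 0 ↦ 3  ≥
p1 = 3, p2 = 1 ↦ 3  ≥
p1 = 3, p2 = 2 ↦ 3  ≥
p1 = 3, p2 = 3 ↦ 3  ≥
So 6 of the 16 assignments meet the threshold.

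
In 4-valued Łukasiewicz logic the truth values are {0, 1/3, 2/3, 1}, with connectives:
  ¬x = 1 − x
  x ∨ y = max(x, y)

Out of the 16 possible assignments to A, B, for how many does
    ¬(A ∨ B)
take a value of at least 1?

A = 0, B = 0 ↦ 1  ≥
A = 0, B = 1/3 ↦ 2/3  <
A = 0, B = 2/3 ↦ 1/3  <
A = 0, B = 1 ↦ 0  <
A = 1/3, B = 0 ↦ 2/3  <
A = 1/3, B = 1/3 ↦ 2/3  <
A = 1/3, B = 2/3 ↦ 1/3  <
A = 1/3, B = 1 ↦ 0  <
A = 2/3, B = 0 ↦ 1/3  <
A = 2/3, B = 1/3 ↦ 1/3  <
A = 2/3, B = 2/3 ↦ 1/3  <
A = 2/3, B = 1 ↦ 0  <
A = 1, B = 0 ↦ 0  <
A = 1, B = 1/3 ↦ 0  <
A = 1, B = 2/3 ↦ 0  <
A = 1, B = 1 ↦ 0  <
So 1 of the 16 assignments meets the threshold.

1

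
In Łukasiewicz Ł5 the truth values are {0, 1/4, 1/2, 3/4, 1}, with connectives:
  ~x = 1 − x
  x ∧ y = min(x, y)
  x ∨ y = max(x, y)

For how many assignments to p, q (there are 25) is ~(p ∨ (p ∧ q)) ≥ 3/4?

10

value 1: 5 assignments (counts)
value 3/4: 5 assignments (counts)
value 1/2: 5 assignments
value 1/4: 5 assignments
value 0: 5 assignments
So 10 of the 25 assignments meet the threshold.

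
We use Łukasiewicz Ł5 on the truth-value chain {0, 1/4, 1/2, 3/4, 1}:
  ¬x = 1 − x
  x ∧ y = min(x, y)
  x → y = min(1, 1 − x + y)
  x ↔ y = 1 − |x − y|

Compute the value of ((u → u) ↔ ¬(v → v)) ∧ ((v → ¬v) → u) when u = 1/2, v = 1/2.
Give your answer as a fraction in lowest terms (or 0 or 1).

0

u → u = 1/2 → 1/2 = 1
v → v = 1/2 → 1/2 = 1
¬(v → v) = ¬1 = 0
(u → u) ↔ ¬(v → v) = 1 ↔ 0 = 0
¬v = ¬1/2 = 1/2
v → ¬v = 1/2 → 1/2 = 1
(v → ¬v) → u = 1 → 1/2 = 1/2
((u → u) ↔ ¬(v → v)) ∧ ((v → ¬v) → u) = 0 ∧ 1/2 = 0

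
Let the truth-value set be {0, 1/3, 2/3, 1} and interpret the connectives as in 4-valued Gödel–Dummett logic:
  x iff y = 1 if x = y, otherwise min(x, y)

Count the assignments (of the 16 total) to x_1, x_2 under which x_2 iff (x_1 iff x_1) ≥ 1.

4

x_1 = 0, x_2 = 0 ↦ 0  <
x_1 = 0, x_2 = 1/3 ↦ 1/3  <
x_1 = 0, x_2 = 2/3 ↦ 2/3  <
x_1 = 0, x_2 = 1 ↦ 1  ≥
x_1 = 1/3, x_2 = 0 ↦ 0  <
x_1 = 1/3, x_2 = 1/3 ↦ 1/3  <
x_1 = 1/3, x_2 = 2/3 ↦ 2/3  <
x_1 = 1/3, x_2 = 1 ↦ 1  ≥
x_1 = 2/3, x_2 = 0 ↦ 0  <
x_1 = 2/3, x_2 = 1/3 ↦ 1/3  <
x_1 = 2/3, x_2 = 2/3 ↦ 2/3  <
x_1 = 2/3, x_2 = 1 ↦ 1  ≥
x_1 = 1, x_2 = 0 ↦ 0  <
x_1 = 1, x_2 = 1/3 ↦ 1/3  <
x_1 = 1, x_2 = 2/3 ↦ 2/3  <
x_1 = 1, x_2 = 1 ↦ 1  ≥
So 4 of the 16 assignments meet the threshold.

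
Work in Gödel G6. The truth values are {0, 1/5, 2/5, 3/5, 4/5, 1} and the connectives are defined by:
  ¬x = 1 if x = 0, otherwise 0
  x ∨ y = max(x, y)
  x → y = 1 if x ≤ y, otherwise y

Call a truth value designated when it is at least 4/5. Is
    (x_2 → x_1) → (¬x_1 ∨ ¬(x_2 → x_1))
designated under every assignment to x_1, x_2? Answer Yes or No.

No

Counterexample: take x_1 = 1/5, x_2 = 0.
x_2 → x_1 = 0 → 1/5 = 1
¬x_1 = ¬1/5 = 0
x_2 → x_1 = 0 → 1/5 = 1
¬(x_2 → x_1) = ¬1 = 0
¬x_1 ∨ ¬(x_2 → x_1) = 0 ∨ 0 = 0
(x_2 → x_1) → (¬x_1 ∨ ¬(x_2 → x_1)) = 1 → 0 = 0
This gives 0, which is below 4/5.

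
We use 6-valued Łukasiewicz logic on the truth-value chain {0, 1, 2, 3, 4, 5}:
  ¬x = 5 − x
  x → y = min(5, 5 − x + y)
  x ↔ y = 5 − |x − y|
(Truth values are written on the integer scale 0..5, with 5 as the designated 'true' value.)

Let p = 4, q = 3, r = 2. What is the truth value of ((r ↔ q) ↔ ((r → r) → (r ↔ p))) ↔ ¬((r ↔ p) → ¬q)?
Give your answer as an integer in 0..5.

r ↔ q = 2 ↔ 3 = 4
r → r = 2 → 2 = 5
r ↔ p = 2 ↔ 4 = 3
(r → r) → (r ↔ p) = 5 → 3 = 3
(r ↔ q) ↔ ((r → r) → (r ↔ p)) = 4 ↔ 3 = 4
r ↔ p = 2 ↔ 4 = 3
¬q = ¬3 = 2
(r ↔ p) → ¬q = 3 → 2 = 4
¬((r ↔ p) → ¬q) = ¬4 = 1
((r ↔ q) ↔ ((r → r) → (r ↔ p))) ↔ ¬((r ↔ p) → ¬q) = 4 ↔ 1 = 2

2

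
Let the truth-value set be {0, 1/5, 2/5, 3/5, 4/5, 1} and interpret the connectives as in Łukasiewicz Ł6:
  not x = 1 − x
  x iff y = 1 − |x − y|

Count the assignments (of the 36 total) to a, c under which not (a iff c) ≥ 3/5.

value 1: 2 assignments (counts)
value 4/5: 4 assignments (counts)
value 3/5: 6 assignments (counts)
value 2/5: 8 assignments
value 1/5: 10 assignments
value 0: 6 assignments
So 12 of the 36 assignments meet the threshold.

12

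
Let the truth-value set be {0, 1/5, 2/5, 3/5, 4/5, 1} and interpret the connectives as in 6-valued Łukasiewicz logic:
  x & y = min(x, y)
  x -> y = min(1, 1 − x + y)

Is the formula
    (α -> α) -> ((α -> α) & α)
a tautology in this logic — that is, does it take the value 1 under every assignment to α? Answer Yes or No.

No

Counterexample: take α = 0.
α -> α = 0 -> 0 = 1
(α -> α) & α = 1 & 0 = 0
(α -> α) -> ((α -> α) & α) = 1 -> 0 = 0
This gives 0 ≠ 1.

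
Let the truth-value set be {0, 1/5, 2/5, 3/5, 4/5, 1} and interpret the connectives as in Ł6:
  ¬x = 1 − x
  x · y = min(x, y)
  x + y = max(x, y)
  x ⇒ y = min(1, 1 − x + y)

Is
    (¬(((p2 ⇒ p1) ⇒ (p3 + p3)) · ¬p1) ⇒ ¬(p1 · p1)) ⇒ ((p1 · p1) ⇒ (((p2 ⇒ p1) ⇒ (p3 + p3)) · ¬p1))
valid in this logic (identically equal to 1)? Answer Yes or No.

At p1 = 1, p2 = 2/5, p3 = 2/5, for instance:
p2 ⇒ p1 = 2/5 ⇒ 1 = 1
p3 + p3 = 2/5 + 2/5 = 2/5
(p2 ⇒ p1) ⇒ (p3 + p3) = 1 ⇒ 2/5 = 2/5
¬p1 = ¬1 = 0
((p2 ⇒ p1) ⇒ (p3 + p3)) · ¬p1 = 2/5 · 0 = 0
¬(((p2 ⇒ p1) ⇒ (p3 + p3)) · ¬p1) = ¬0 = 1
p1 · p1 = 1 · 1 = 1
¬(p1 · p1) = ¬1 = 0
¬(((p2 ⇒ p1) ⇒ (p3 + p3)) · ¬p1) ⇒ ¬(p1 · p1) = 1 ⇒ 0 = 0
(p1 · p1) ⇒ (((p2 ⇒ p1) ⇒ (p3 + p3)) · ¬p1) = 1 ⇒ 0 = 0
(¬(((p2 ⇒ p1) ⇒ (p3 + p3)) · ¬p1) ⇒ ¬(p1 · p1)) ⇒ ((p1 · p1) ⇒ (((p2 ⇒ p1) ⇒ (p3 + p3)) · ¬p1)) = 0 ⇒ 0 = 1
and checking the remaining 215 assignments likewise gives ≥ 1 in every case.

Yes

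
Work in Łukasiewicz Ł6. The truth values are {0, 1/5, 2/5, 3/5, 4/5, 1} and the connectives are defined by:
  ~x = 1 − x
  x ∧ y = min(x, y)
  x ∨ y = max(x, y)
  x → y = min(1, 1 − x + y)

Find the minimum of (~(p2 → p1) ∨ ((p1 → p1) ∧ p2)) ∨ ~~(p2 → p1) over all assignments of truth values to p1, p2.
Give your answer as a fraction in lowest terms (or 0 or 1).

3/5

Take p1 = 0, p2 = 2/5:
p2 → p1 = 2/5 → 0 = 3/5
~(p2 → p1) = ~3/5 = 2/5
p1 → p1 = 0 → 0 = 1
(p1 → p1) ∧ p2 = 1 ∧ 2/5 = 2/5
~(p2 → p1) ∨ ((p1 → p1) ∧ p2) = 2/5 ∨ 2/5 = 2/5
p2 → p1 = 2/5 → 0 = 3/5
~(p2 → p1) = ~3/5 = 2/5
~~(p2 → p1) = ~2/5 = 3/5
(~(p2 → p1) ∨ ((p1 → p1) ∧ p2)) ∨ ~~(p2 → p1) = 2/5 ∨ 3/5 = 3/5
No assignment yields a value below 3/5, so this is the minimum.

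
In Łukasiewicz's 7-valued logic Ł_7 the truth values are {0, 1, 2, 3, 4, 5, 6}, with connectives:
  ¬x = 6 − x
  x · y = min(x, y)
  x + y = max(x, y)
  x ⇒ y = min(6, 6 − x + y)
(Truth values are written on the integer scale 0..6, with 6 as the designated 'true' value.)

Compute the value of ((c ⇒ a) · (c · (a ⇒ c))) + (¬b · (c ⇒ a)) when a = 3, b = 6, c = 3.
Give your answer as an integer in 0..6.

c ⇒ a = 3 ⇒ 3 = 6
a ⇒ c = 3 ⇒ 3 = 6
c · (a ⇒ c) = 3 · 6 = 3
(c ⇒ a) · (c · (a ⇒ c)) = 6 · 3 = 3
¬b = ¬6 = 0
c ⇒ a = 3 ⇒ 3 = 6
¬b · (c ⇒ a) = 0 · 6 = 0
((c ⇒ a) · (c · (a ⇒ c))) + (¬b · (c ⇒ a)) = 3 + 0 = 3

3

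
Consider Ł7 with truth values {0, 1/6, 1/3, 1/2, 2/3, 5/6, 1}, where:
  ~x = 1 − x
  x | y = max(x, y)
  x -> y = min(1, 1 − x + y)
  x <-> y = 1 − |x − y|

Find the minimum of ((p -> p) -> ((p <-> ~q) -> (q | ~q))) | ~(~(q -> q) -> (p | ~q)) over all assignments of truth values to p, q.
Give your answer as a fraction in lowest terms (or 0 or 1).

1/2

Take p = 1/2, q = 1/2:
p -> p = 1/2 -> 1/2 = 1
~q = ~1/2 = 1/2
p <-> ~q = 1/2 <-> 1/2 = 1
~q = ~1/2 = 1/2
q | ~q = 1/2 | 1/2 = 1/2
(p <-> ~q) -> (q | ~q) = 1 -> 1/2 = 1/2
(p -> p) -> ((p <-> ~q) -> (q | ~q)) = 1 -> 1/2 = 1/2
q -> q = 1/2 -> 1/2 = 1
~(q -> q) = ~1 = 0
~q = ~1/2 = 1/2
p | ~q = 1/2 | 1/2 = 1/2
~(q -> q) -> (p | ~q) = 0 -> 1/2 = 1
~(~(q -> q) -> (p | ~q)) = ~1 = 0
((p -> p) -> ((p <-> ~q) -> (q | ~q))) | ~(~(q -> q) -> (p | ~q)) = 1/2 | 0 = 1/2
No assignment yields a value below 1/2, so this is the minimum.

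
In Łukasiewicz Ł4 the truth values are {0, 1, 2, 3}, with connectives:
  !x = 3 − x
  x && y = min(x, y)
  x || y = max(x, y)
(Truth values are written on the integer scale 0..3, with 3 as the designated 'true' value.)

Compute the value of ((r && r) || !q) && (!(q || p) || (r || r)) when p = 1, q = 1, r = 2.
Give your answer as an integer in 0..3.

2

r && r = 2 && 2 = 2
!q = !1 = 2
(r && r) || !q = 2 || 2 = 2
q || p = 1 || 1 = 1
!(q || p) = !1 = 2
r || r = 2 || 2 = 2
!(q || p) || (r || r) = 2 || 2 = 2
((r && r) || !q) && (!(q || p) || (r || r)) = 2 && 2 = 2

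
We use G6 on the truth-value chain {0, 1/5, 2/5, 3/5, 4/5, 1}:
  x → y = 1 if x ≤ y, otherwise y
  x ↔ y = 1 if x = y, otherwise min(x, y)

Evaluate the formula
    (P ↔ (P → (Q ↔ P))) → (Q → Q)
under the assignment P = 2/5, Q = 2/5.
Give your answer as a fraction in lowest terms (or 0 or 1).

1

Q ↔ P = 2/5 ↔ 2/5 = 1
P → (Q ↔ P) = 2/5 → 1 = 1
P ↔ (P → (Q ↔ P)) = 2/5 ↔ 1 = 2/5
Q → Q = 2/5 → 2/5 = 1
(P ↔ (P → (Q ↔ P))) → (Q → Q) = 2/5 → 1 = 1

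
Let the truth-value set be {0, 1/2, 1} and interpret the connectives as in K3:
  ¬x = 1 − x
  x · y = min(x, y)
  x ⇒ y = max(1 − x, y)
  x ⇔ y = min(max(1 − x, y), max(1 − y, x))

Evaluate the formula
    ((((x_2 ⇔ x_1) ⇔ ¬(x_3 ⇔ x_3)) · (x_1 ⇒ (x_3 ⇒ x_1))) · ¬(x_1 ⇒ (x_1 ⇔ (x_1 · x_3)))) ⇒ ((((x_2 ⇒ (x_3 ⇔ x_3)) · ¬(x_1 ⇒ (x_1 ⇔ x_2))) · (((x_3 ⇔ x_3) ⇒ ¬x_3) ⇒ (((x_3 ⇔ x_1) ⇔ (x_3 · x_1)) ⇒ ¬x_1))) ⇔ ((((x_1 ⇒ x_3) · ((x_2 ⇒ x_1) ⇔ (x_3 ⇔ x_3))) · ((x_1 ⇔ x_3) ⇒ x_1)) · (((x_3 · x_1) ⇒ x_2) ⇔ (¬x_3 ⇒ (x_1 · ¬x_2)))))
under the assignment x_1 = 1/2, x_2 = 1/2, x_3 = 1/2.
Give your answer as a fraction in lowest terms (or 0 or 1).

1/2

x_2 ⇔ x_1 = 1/2 ⇔ 1/2 = 1/2
x_3 ⇔ x_3 = 1/2 ⇔ 1/2 = 1/2
¬(x_3 ⇔ x_3) = ¬1/2 = 1/2
(x_2 ⇔ x_1) ⇔ ¬(x_3 ⇔ x_3) = 1/2 ⇔ 1/2 = 1/2
x_3 ⇒ x_1 = 1/2 ⇒ 1/2 = 1/2
x_1 ⇒ (x_3 ⇒ x_1) = 1/2 ⇒ 1/2 = 1/2
((x_2 ⇔ x_1) ⇔ ¬(x_3 ⇔ x_3)) · (x_1 ⇒ (x_3 ⇒ x_1)) = 1/2 · 1/2 = 1/2
x_1 · x_3 = 1/2 · 1/2 = 1/2
x_1 ⇔ (x_1 · x_3) = 1/2 ⇔ 1/2 = 1/2
x_1 ⇒ (x_1 ⇔ (x_1 · x_3)) = 1/2 ⇒ 1/2 = 1/2
¬(x_1 ⇒ (x_1 ⇔ (x_1 · x_3))) = ¬1/2 = 1/2
(((x_2 ⇔ x_1) ⇔ ¬(x_3 ⇔ x_3)) · (x_1 ⇒ (x_3 ⇒ x_1))) · ¬(x_1 ⇒ (x_1 ⇔ (x_1 · x_3))) = 1/2 · 1/2 = 1/2
x_3 ⇔ x_3 = 1/2 ⇔ 1/2 = 1/2
x_2 ⇒ (x_3 ⇔ x_3) = 1/2 ⇒ 1/2 = 1/2
x_1 ⇔ x_2 = 1/2 ⇔ 1/2 = 1/2
x_1 ⇒ (x_1 ⇔ x_2) = 1/2 ⇒ 1/2 = 1/2
¬(x_1 ⇒ (x_1 ⇔ x_2)) = ¬1/2 = 1/2
(x_2 ⇒ (x_3 ⇔ x_3)) · ¬(x_1 ⇒ (x_1 ⇔ x_2)) = 1/2 · 1/2 = 1/2
x_3 ⇔ x_3 = 1/2 ⇔ 1/2 = 1/2
¬x_3 = ¬1/2 = 1/2
(x_3 ⇔ x_3) ⇒ ¬x_3 = 1/2 ⇒ 1/2 = 1/2
x_3 ⇔ x_1 = 1/2 ⇔ 1/2 = 1/2
x_3 · x_1 = 1/2 · 1/2 = 1/2
(x_3 ⇔ x_1) ⇔ (x_3 · x_1) = 1/2 ⇔ 1/2 = 1/2
¬x_1 = ¬1/2 = 1/2
((x_3 ⇔ x_1) ⇔ (x_3 · x_1)) ⇒ ¬x_1 = 1/2 ⇒ 1/2 = 1/2
((x_3 ⇔ x_3) ⇒ ¬x_3) ⇒ (((x_3 ⇔ x_1) ⇔ (x_3 · x_1)) ⇒ ¬x_1) = 1/2 ⇒ 1/2 = 1/2
((x_2 ⇒ (x_3 ⇔ x_3)) · ¬(x_1 ⇒ (x_1 ⇔ x_2))) · (((x_3 ⇔ x_3) ⇒ ¬x_3) ⇒ (((x_3 ⇔ x_1) ⇔ (x_3 · x_1)) ⇒ ¬x_1)) = 1/2 · 1/2 = 1/2
x_1 ⇒ x_3 = 1/2 ⇒ 1/2 = 1/2
x_2 ⇒ x_1 = 1/2 ⇒ 1/2 = 1/2
x_3 ⇔ x_3 = 1/2 ⇔ 1/2 = 1/2
(x_2 ⇒ x_1) ⇔ (x_3 ⇔ x_3) = 1/2 ⇔ 1/2 = 1/2
(x_1 ⇒ x_3) · ((x_2 ⇒ x_1) ⇔ (x_3 ⇔ x_3)) = 1/2 · 1/2 = 1/2
x_1 ⇔ x_3 = 1/2 ⇔ 1/2 = 1/2
(x_1 ⇔ x_3) ⇒ x_1 = 1/2 ⇒ 1/2 = 1/2
((x_1 ⇒ x_3) · ((x_2 ⇒ x_1) ⇔ (x_3 ⇔ x_3))) · ((x_1 ⇔ x_3) ⇒ x_1) = 1/2 · 1/2 = 1/2
x_3 · x_1 = 1/2 · 1/2 = 1/2
(x_3 · x_1) ⇒ x_2 = 1/2 ⇒ 1/2 = 1/2
¬x_3 = ¬1/2 = 1/2
¬x_2 = ¬1/2 = 1/2
x_1 · ¬x_2 = 1/2 · 1/2 = 1/2
¬x_3 ⇒ (x_1 · ¬x_2) = 1/2 ⇒ 1/2 = 1/2
((x_3 · x_1) ⇒ x_2) ⇔ (¬x_3 ⇒ (x_1 · ¬x_2)) = 1/2 ⇔ 1/2 = 1/2
(((x_1 ⇒ x_3) · ((x_2 ⇒ x_1) ⇔ (x_3 ⇔ x_3))) · ((x_1 ⇔ x_3) ⇒ x_1)) · (((x_3 · x_1) ⇒ x_2) ⇔ (¬x_3 ⇒ (x_1 · ¬x_2))) = 1/2 · 1/2 = 1/2
(((x_2 ⇒ (x_3 ⇔ x_3)) · ¬(x_1 ⇒ (x_1 ⇔ x_2))) · (((x_3 ⇔ x_3) ⇒ ¬x_3) ⇒ (((x_3 ⇔ x_1) ⇔ (x_3 · x_1)) ⇒ ¬x_1))) ⇔ ((((x_1 ⇒ x_3) · ((x_2 ⇒ x_1) ⇔ (x_3 ⇔ x_3))) · ((x_1 ⇔ x_3) ⇒ x_1)) · (((x_3 · x_1) ⇒ x_2) ⇔ (¬x_3 ⇒ (x_1 · ¬x_2)))) = 1/2 ⇔ 1/2 = 1/2
((((x_2 ⇔ x_1) ⇔ ¬(x_3 ⇔ x_3)) · (x_1 ⇒ (x_3 ⇒ x_1))) · ¬(x_1 ⇒ (x_1 ⇔ (x_1 · x_3)))) ⇒ ((((x_2 ⇒ (x_3 ⇔ x_3)) · ¬(x_1 ⇒ (x_1 ⇔ x_2))) · (((x_3 ⇔ x_3) ⇒ ¬x_3) ⇒ (((x_3 ⇔ x_1) ⇔ (x_3 · x_1)) ⇒ ¬x_1))) ⇔ ((((x_1 ⇒ x_3) · ((x_2 ⇒ x_1) ⇔ (x_3 ⇔ x_3))) · ((x_1 ⇔ x_3) ⇒ x_1)) · (((x_3 · x_1) ⇒ x_2) ⇔ (¬x_3 ⇒ (x_1 · ¬x_2))))) = 1/2 ⇒ 1/2 = 1/2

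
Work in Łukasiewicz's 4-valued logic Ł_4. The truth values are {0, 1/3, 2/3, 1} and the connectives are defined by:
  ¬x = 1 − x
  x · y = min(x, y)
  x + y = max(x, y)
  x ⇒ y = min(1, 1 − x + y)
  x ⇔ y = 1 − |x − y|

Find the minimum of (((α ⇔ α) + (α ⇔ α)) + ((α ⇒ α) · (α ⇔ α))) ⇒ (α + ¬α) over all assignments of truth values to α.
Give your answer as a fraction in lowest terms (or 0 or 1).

Take α = 1/3:
α ⇔ α = 1/3 ⇔ 1/3 = 1
α ⇔ α = 1/3 ⇔ 1/3 = 1
(α ⇔ α) + (α ⇔ α) = 1 + 1 = 1
α ⇒ α = 1/3 ⇒ 1/3 = 1
α ⇔ α = 1/3 ⇔ 1/3 = 1
(α ⇒ α) · (α ⇔ α) = 1 · 1 = 1
((α ⇔ α) + (α ⇔ α)) + ((α ⇒ α) · (α ⇔ α)) = 1 + 1 = 1
¬α = ¬1/3 = 2/3
α + ¬α = 1/3 + 2/3 = 2/3
(((α ⇔ α) + (α ⇔ α)) + ((α ⇒ α) · (α ⇔ α))) ⇒ (α + ¬α) = 1 ⇒ 2/3 = 2/3
No assignment yields a value below 2/3, so this is the minimum.

2/3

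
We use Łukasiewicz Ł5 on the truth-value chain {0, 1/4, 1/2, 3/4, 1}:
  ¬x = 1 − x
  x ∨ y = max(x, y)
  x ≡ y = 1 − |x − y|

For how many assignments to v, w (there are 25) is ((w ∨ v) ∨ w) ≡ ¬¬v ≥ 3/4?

value 1: 15 assignments (counts)
value 3/4: 4 assignments (counts)
value 1/2: 3 assignments
value 1/4: 2 assignments
value 0: 1 assignment
So 19 of the 25 assignments meet the threshold.

19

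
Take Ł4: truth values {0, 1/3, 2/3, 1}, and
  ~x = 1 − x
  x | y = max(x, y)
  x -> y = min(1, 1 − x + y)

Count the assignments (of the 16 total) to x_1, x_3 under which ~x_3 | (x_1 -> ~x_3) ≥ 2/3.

x_1 = 0, x_3 = 0 ↦ 1  ≥
x_1 = 0, x_3 = 1/3 ↦ 1  ≥
x_1 = 0, x_3 = 2/3 ↦ 1  ≥
x_1 = 0, x_3 = 1 ↦ 1  ≥
x_1 = 1/3, x_3 = 0 ↦ 1  ≥
x_1 = 1/3, x_3 = 1/3 ↦ 1  ≥
x_1 = 1/3, x_3 = 2/3 ↦ 1  ≥
x_1 = 1/3, x_3 = 1 ↦ 2/3  ≥
x_1 = 2/3, x_3 = 0 ↦ 1  ≥
x_1 = 2/3, x_3 = 1/3 ↦ 1  ≥
x_1 = 2/3, x_3 = 2/3 ↦ 2/3  ≥
x_1 = 2/3, x_3 = 1 ↦ 1/3  <
x_1 = 1, x_3 = 0 ↦ 1  ≥
x_1 = 1, x_3 = 1/3 ↦ 2/3  ≥
x_1 = 1, x_3 = 2/3 ↦ 1/3  <
x_1 = 1, x_3 = 1 ↦ 0  <
So 13 of the 16 assignments meet the threshold.

13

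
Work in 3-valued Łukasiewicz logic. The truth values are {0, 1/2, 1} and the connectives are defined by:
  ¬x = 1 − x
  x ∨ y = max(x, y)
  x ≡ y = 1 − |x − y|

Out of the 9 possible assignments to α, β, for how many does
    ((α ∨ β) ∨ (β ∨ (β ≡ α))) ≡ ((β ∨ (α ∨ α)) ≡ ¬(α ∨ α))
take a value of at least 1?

α = 0, β = 0 ↦ 0  <
α = 0, β = 1/2 ↦ 1  ≥
α = 0, β = 1 ↦ 1  ≥
α = 1/2, β = 0 ↦ 1/2  <
α = 1/2, β = 1/2 ↦ 1  ≥
α = 1/2, β = 1 ↦ 1/2  <
α = 1, β = 0 ↦ 0  <
α = 1, β = 1/2 ↦ 0  <
α = 1, β = 1 ↦ 0  <
So 3 of the 9 assignments meet the threshold.

3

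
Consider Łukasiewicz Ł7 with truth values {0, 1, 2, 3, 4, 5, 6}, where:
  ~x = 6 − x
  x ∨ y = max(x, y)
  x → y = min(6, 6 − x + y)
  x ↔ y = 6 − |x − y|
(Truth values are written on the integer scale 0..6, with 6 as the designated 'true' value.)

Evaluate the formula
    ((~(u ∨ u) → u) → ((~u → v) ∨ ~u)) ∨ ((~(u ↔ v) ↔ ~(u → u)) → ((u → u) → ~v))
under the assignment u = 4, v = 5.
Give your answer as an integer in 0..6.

6

u ∨ u = 4 ∨ 4 = 4
~(u ∨ u) = ~4 = 2
~(u ∨ u) → u = 2 → 4 = 6
~u = ~4 = 2
~u → v = 2 → 5 = 6
~u = ~4 = 2
(~u → v) ∨ ~u = 6 ∨ 2 = 6
(~(u ∨ u) → u) → ((~u → v) ∨ ~u) = 6 → 6 = 6
u ↔ v = 4 ↔ 5 = 5
~(u ↔ v) = ~5 = 1
u → u = 4 → 4 = 6
~(u → u) = ~6 = 0
~(u ↔ v) ↔ ~(u → u) = 1 ↔ 0 = 5
u → u = 4 → 4 = 6
~v = ~5 = 1
(u → u) → ~v = 6 → 1 = 1
(~(u ↔ v) ↔ ~(u → u)) → ((u → u) → ~v) = 5 → 1 = 2
((~(u ∨ u) → u) → ((~u → v) ∨ ~u)) ∨ ((~(u ↔ v) ↔ ~(u → u)) → ((u → u) → ~v)) = 6 ∨ 2 = 6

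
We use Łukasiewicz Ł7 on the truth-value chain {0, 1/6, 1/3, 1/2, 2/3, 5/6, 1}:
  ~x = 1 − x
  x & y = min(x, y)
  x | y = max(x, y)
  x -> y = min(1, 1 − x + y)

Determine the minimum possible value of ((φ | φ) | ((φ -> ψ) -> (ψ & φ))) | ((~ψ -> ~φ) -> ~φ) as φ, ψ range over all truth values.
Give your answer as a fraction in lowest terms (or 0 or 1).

Take φ = 1/2, ψ = 1/2:
φ | φ = 1/2 | 1/2 = 1/2
φ -> ψ = 1/2 -> 1/2 = 1
ψ & φ = 1/2 & 1/2 = 1/2
(φ -> ψ) -> (ψ & φ) = 1 -> 1/2 = 1/2
(φ | φ) | ((φ -> ψ) -> (ψ & φ)) = 1/2 | 1/2 = 1/2
~ψ = ~1/2 = 1/2
~φ = ~1/2 = 1/2
~ψ -> ~φ = 1/2 -> 1/2 = 1
~φ = ~1/2 = 1/2
(~ψ -> ~φ) -> ~φ = 1 -> 1/2 = 1/2
((φ | φ) | ((φ -> ψ) -> (ψ & φ))) | ((~ψ -> ~φ) -> ~φ) = 1/2 | 1/2 = 1/2
No assignment yields a value below 1/2, so this is the minimum.

1/2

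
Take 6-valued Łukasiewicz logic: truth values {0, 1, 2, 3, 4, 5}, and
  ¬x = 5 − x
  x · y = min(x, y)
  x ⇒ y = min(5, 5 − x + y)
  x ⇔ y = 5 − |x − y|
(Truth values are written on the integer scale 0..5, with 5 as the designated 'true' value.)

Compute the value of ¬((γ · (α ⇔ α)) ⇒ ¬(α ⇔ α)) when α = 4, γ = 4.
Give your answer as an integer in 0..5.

4

α ⇔ α = 4 ⇔ 4 = 5
γ · (α ⇔ α) = 4 · 5 = 4
α ⇔ α = 4 ⇔ 4 = 5
¬(α ⇔ α) = ¬5 = 0
(γ · (α ⇔ α)) ⇒ ¬(α ⇔ α) = 4 ⇒ 0 = 1
¬((γ · (α ⇔ α)) ⇒ ¬(α ⇔ α)) = ¬1 = 4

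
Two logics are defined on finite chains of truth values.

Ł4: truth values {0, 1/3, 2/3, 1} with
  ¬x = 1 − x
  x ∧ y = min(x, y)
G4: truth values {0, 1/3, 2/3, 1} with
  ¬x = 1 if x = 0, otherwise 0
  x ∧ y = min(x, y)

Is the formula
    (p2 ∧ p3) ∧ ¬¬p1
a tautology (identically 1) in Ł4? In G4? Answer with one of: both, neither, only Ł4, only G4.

In Ł4: at p1 = 0, p2 = 0, p3 = 0 the value is 0 — not a tautology.
In G4: at p1 = 0, p2 = 0, p3 = 0 the value is 0 — not a tautology.

neither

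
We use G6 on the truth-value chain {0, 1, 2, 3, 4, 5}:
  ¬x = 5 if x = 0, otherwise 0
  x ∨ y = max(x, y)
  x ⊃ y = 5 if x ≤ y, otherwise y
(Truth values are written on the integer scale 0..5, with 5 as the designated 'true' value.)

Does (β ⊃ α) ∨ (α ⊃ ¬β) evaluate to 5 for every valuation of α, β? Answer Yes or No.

Counterexample: take α = 1, β = 2.
β ⊃ α = 2 ⊃ 1 = 1
¬β = ¬2 = 0
α ⊃ ¬β = 1 ⊃ 0 = 0
(β ⊃ α) ∨ (α ⊃ ¬β) = 1 ∨ 0 = 1
This gives 1 ≠ 5.

No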